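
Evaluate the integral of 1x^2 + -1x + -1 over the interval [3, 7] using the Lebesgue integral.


The Lebesgue integral of a Riemann-integrable function agrees with the Riemann integral.
Antiderivative F(x) = (1/3)x^3 + (-1/2)x^2 + -1x
F(7) = (1/3)*7^3 + (-1/2)*7^2 + -1*7
     = (1/3)*343 + (-1/2)*49 + -1*7
     = 114.333333 + -24.5 + -7
     = 82.833333
F(3) = 1.5
Integral = F(7) - F(3) = 82.833333 - 1.5 = 81.333333


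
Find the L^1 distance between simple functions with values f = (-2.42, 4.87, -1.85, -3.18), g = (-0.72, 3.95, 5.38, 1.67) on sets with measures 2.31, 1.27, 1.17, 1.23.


Step 1: Compute differences f_i - g_i:
  -2.42 - -0.72 = -1.7
  4.87 - 3.95 = 0.92
  -1.85 - 5.38 = -7.23
  -3.18 - 1.67 = -4.85
Step 2: Compute |diff|^1 * measure for each set:
  |-1.7|^1 * 2.31 = 1.7 * 2.31 = 3.927
  |0.92|^1 * 1.27 = 0.92 * 1.27 = 1.1684
  |-7.23|^1 * 1.17 = 7.23 * 1.17 = 8.4591
  |-4.85|^1 * 1.23 = 4.85 * 1.23 = 5.9655
Step 3: Sum = 19.52
Step 4: ||f-g||_1 = (19.52)^(1/1) = 19.52


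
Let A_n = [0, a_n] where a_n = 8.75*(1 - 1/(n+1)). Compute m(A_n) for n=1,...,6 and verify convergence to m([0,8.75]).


By continuity of measure from below: if A_n increases to A, then m(A_n) -> m(A).
Here A = [0, 8.75], so m(A) = 8.75
Step 1: a_1 = 8.75*(1 - 1/2) = 4.375, m(A_1) = 4.375
Step 2: a_2 = 8.75*(1 - 1/3) = 5.8333, m(A_2) = 5.8333
Step 3: a_3 = 8.75*(1 - 1/4) = 6.5625, m(A_3) = 6.5625
Step 4: a_4 = 8.75*(1 - 1/5) = 7, m(A_4) = 7
Step 5: a_5 = 8.75*(1 - 1/6) = 7.2917, m(A_5) = 7.2917
Step 6: a_6 = 8.75*(1 - 1/7) = 7.5, m(A_6) = 7.5
Limit: m(A_n) -> m([0,8.75]) = 8.75


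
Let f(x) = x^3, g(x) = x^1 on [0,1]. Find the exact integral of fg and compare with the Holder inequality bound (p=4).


Step 1: Exact integral of f*g = integral(x^4, 0, 1) = 1/5
     = 0.2
Step 2: Holder bound with p=4, q=1.333333:
  ||f||_p = (integral x^12 dx)^(1/4) = (1/13)^(1/4) = 0.52664
  ||g||_q = (integral x^1.333333 dx)^(1/1.333333) = (1/2.333333)^(1/1.333333) = 0.529685
Step 3: Holder bound = ||f||_p * ||g||_q = 0.52664 * 0.529685 = 0.278953
Verification: 0.2 <= 0.278953 (Holder holds)


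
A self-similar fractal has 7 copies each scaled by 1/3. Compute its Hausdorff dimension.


For a self-similar set with N copies scaled by 1/r:
dim_H = log(N)/log(r) = log(7)/log(3)
= 1.94591/1.098612
= 1.771244


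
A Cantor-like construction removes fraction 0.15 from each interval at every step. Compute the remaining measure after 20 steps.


Step 1: At each step, fraction remaining = 1 - 0.15 = 0.85
Step 2: After 20 steps, measure = (0.85)^20
Result = 0.03876


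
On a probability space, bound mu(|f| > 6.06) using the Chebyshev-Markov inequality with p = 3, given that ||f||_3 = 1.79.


Chebyshev/Markov inequality: mu(|f| > eps) <= (||f||_p / eps)^p
Step 1: ||f||_3 / eps = 1.79 / 6.06 = 0.29538
Step 2: Raise to power p = 3:
  (0.29538)^3 = 0.025772
Step 3: Therefore mu(|f| > 6.06) <= 0.025772


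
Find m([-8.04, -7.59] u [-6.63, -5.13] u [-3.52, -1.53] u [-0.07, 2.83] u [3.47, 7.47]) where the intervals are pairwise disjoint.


For pairwise disjoint intervals, m(union) = sum of lengths.
= (-7.59 - -8.04) + (-5.13 - -6.63) + (-1.53 - -3.52) + (2.83 - -0.07) + (7.47 - 3.47)
= 0.45 + 1.5 + 1.99 + 2.9 + 4
= 10.84


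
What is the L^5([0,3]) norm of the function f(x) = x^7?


Step 1: ||f||_5 = (integral_0^3 |x^7|^5 dx)^(1/5)
     = (integral_0^3 x^35 dx)^(1/5)
Step 2: integral_0^3 x^35 dx = [x^36/(36)] from 0 to 3 = 3^36/36
     = 150094635296999121/36 = 4.169295e+15
Step 3: ||f||_5 = (4.169295e+15)^(1/5) = 1330.492816


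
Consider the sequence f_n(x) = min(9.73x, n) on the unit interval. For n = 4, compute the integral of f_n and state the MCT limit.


f(x) = 9.73x on [0,1]; f_n(x) = min(9.73x, n). At n = 4:
Step 1: f(x) reaches 4 at x = 4/9.73 = 0.4111
Step 2: integral(f_4) = integral(9.73x, 0, 0.4111) + integral(4, 0.4111, 1)
       = 9.73*0.4111^2/2 + 4*(1 - 0.4111)
       = 0.822199 + 2.355601
       = 3.177801
Step 3: As n -> infinity, f_n increases to f, so by MCT integral(f_n) -> integral(f) = 9.73/2 = 4.865.
Convergence: integral(f_4) = 3.177801 -> 4.865 as n -> infinity


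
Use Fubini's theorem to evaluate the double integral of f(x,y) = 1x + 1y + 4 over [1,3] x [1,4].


By Fubini, integrate in x first, then y.
Step 1: Fix y, integrate over x in [1,3]:
  integral(1x + 1y + 4, x=1..3)
  = 1*(3^2 - 1^2)/2 + (1y + 4)*(3 - 1)
  = 4 + (1y + 4)*2
  = 4 + 2y + 8
  = 12 + 2y
Step 2: Integrate over y in [1,4]:
  integral(12 + 2y, y=1..4)
  = 12*3 + 2*(4^2 - 1^2)/2
  = 36 + 15
  = 51


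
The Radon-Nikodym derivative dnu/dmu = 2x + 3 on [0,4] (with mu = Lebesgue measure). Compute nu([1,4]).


nu(A) = integral_A (dnu/dmu) dmu = integral_1^4 (2x + 3) dx
Step 1: Antiderivative F(x) = (2/2)x^2 + 3x
Step 2: F(4) = (2/2)*4^2 + 3*4 = 16 + 12 = 28
Step 3: F(1) = (2/2)*1^2 + 3*1 = 1 + 3 = 4
Step 4: nu([1,4]) = F(4) - F(1) = 28 - 4 = 24


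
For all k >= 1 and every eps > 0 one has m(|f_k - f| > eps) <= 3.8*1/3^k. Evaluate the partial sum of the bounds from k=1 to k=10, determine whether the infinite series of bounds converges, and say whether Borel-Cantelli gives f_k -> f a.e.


Step 1: List the terms 3.8*1/3^k for k = 1 to 10:
  k=1: 1.266667
  k=2: 0.422222
  k=3: 0.140741
  k=4: 0.046914
  k=5: 0.015638
  k=6: 0.005213
  k=7: 0.001738
  k=8: 5.791800e-04
  k=9: 1.930600e-04
  k=10: 6.435333e-05
Step 2: Partial sum = 1.266667 + 0.422222 + 0.140741 + 0.046914 + 0.015638 + 0.005213 + 0.001738 + 5.791800e-04 + 1.930600e-04 + 6.435333e-05
     = 1.899968
Step 3: The full series sum_(k>=1) 3.8*1/3^k converges (geometric series with ratio 1/3 < 1; a constant multiple of a convergent series converges).
Step 4: Fix eps > 0. Since sum_k m(|f_k - f| > eps) < infinity, the Borel-Cantelli lemma gives
        m(limsup_k {|f_k - f| > eps}) = 0, i.e. for a.e. x, |f_k(x) - f(x)| <= eps for all large k.
        Applying this with eps = 1/j for j = 1, 2, ... and intersecting the countably many full-measure sets,
        for a.e. x we get limsup_k |f_k(x) - f(x)| <= 1/j for every j, hence f_k -> f almost everywhere.
Conclusion: series converges; Borel-Cantelli yields f_k -> f a.e.


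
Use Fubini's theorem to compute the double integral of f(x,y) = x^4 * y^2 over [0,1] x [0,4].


By Fubini's theorem, the double integral factors as a product of single integrals:
Step 1: integral_0^1 x^4 dx = [x^5/5] from 0 to 1
     = 1^5/5 = 0.2
Step 2: integral_0^4 y^2 dy = [y^3/3] from 0 to 4
     = 4^3/3 = 21.333333
Step 3: Double integral = 0.2 * 21.333333 = 4.266667


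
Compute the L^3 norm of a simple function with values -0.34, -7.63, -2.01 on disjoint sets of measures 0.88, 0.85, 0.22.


Step 1: Compute |f_i|^3 for each value:
  |-0.34|^3 = 0.039304
  |-7.63|^3 = 444.194947
  |-2.01|^3 = 8.120601
Step 2: Multiply by measures and sum:
  0.039304 * 0.88 = 0.034588
  444.194947 * 0.85 = 377.565705
  8.120601 * 0.22 = 1.786532
Sum = 0.034588 + 377.565705 + 1.786532 = 379.386825
Step 3: Take the p-th root:
||f||_3 = (379.386825)^(1/3) = 7.239258


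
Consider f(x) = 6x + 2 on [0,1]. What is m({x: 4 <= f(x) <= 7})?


f^(-1)([4, 7]) = {x : 4 <= 6x + 2 <= 7}
Solving: (4 - 2)/6 <= x <= (7 - 2)/6
= [0.333333, 0.833333]
Intersecting with [0,1]: [0.333333, 0.833333]
Measure = 0.833333 - 0.333333 = 0.5


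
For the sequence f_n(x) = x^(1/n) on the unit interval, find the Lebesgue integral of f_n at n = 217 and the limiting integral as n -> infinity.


At n = 217: f_217(x) = x^(1/217).
Step 1: integral(x^(1/217), 0, 1) = [x^(1/217+1) / (1/217+1)] from 0 to 1
     = 1 / (1/217 + 1) = 1 / ((217+1)/217) = 217/(217+1)
     = 217/218 = 0.995413
Step 2: As n -> infinity, f_n(x) = x^(1/n) -> 1 for x in (0,1], and f_n is increasing in n.
By MCT, lim_n integral(f_n) = integral(lim_n f_n) = integral(1, 0, 1) = 1.
Step 3: Verify convergence: 217/218 = 0.995413 -> 1


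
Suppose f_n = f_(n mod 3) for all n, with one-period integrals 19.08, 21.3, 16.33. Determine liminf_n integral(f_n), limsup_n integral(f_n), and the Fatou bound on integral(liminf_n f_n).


The sequence (integral(f_n)) is periodic with period 3, repeating the values 19.08, 21.3, 16.33 indefinitely.
Step 1: For a periodic sequence, every tail (a_m, a_(m+1), ...) contains all 3 period values infinitely often.
Step 2: Hence inf of every tail = min of the period values = min(19.08, 21.3, 16.33) = 16.33.
        liminf_n integral(f_n) = sup over m of (inf of tail from m) = 16.33.
Step 3: Similarly sup of every tail = max of the period values = 21.3.
        limsup_n integral(f_n) = 21.3.
Step 4: Fatou's lemma: integral(liminf_n f_n) <= liminf_n integral(f_n) = 16.33.
        So the integral of the pointwise liminf is at most 16.33.


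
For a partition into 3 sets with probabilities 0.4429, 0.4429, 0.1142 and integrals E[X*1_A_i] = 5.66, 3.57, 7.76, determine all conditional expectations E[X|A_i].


For each cell A_i: E[X|A_i] = E[X*1_A_i] / P(A_i)
Step 1: E[X|A_1] = 5.66 / 0.4429 = 12.779408
Step 2: E[X|A_2] = 3.57 / 0.4429 = 8.06051
Step 3: E[X|A_3] = 7.76 / 0.1142 = 67.950963
Verification: E[X] = sum E[X*1_A_i] = 5.66 + 3.57 + 7.76 = 16.99


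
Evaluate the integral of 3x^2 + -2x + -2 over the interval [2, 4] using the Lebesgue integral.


The Lebesgue integral of a Riemann-integrable function agrees with the Riemann integral.
Antiderivative F(x) = (3/3)x^3 + (-2/2)x^2 + -2x
F(4) = (3/3)*4^3 + (-2/2)*4^2 + -2*4
     = (3/3)*64 + (-2/2)*16 + -2*4
     = 64 + -16 + -8
     = 40
F(2) = 0.0
Integral = F(4) - F(2) = 40 - 0.0 = 40


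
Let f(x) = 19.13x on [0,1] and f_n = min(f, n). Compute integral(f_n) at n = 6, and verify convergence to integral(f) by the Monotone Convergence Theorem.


f(x) = 19.13x on [0,1]; f_n(x) = min(19.13x, n). At n = 6:
Step 1: f(x) reaches 6 at x = 6/19.13 = 0.313643
Step 2: integral(f_6) = integral(19.13x, 0, 0.313643) + integral(6, 0.313643, 1)
       = 19.13*0.313643^2/2 + 6*(1 - 0.313643)
       = 0.94093 + 4.118139
       = 5.05907
Step 3: As n -> infinity, f_n increases to f, so by MCT integral(f_n) -> integral(f) = 19.13/2 = 9.565.
Convergence: integral(f_6) = 5.05907 -> 9.565 as n -> infinity


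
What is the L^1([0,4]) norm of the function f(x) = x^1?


Step 1: ||f||_1 = (integral_0^4 |x^1|^1 dx)^(1/1)
     = (integral_0^4 x^1 dx)^(1/1)
Step 2: integral_0^4 x^1 dx = [x^2/(2)] from 0 to 4 = 4^2/2
     = 16/2 = 8
Step 3: ||f||_1 = (8)^(1/1) = 8


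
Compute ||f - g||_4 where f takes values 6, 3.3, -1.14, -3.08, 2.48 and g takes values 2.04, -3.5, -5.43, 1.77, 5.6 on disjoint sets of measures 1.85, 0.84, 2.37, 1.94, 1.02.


Step 1: Compute differences f_i - g_i:
  6 - 2.04 = 3.96
  3.3 - -3.5 = 6.8
  -1.14 - -5.43 = 4.29
  -3.08 - 1.77 = -4.85
  2.48 - 5.6 = -3.12
Step 2: Compute |diff|^4 * measure for each set:
  |3.96|^4 * 1.85 = 245.912579 * 1.85 = 454.93827
  |6.8|^4 * 0.84 = 2138.1376 * 0.84 = 1796.035584
  |4.29|^4 * 2.37 = 338.710897 * 2.37 = 802.744825
  |-4.85|^4 * 1.94 = 553.308006 * 1.94 = 1073.417532
  |-3.12|^4 * 1.02 = 94.758543 * 1.02 = 96.653714
Step 3: Sum = 4223.789926
Step 4: ||f-g||_4 = (4223.789926)^(1/4) = 8.06168


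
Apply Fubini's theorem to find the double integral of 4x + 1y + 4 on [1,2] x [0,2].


By Fubini, integrate in x first, then y.
Step 1: Fix y, integrate over x in [1,2]:
  integral(4x + 1y + 4, x=1..2)
  = 4*(2^2 - 1^2)/2 + (1y + 4)*(2 - 1)
  = 6 + (1y + 4)*1
  = 6 + 1y + 4
  = 10 + 1y
Step 2: Integrate over y in [0,2]:
  integral(10 + 1y, y=0..2)
  = 10*2 + 1*(2^2 - 0^2)/2
  = 20 + 2
  = 22


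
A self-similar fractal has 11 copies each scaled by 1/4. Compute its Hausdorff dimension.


For a self-similar set with N copies scaled by 1/r:
dim_H = log(N)/log(r) = log(11)/log(4)
= 2.397895/1.386294
= 1.729716


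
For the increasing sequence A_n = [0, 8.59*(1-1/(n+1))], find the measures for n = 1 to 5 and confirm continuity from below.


By continuity of measure from below: if A_n increases to A, then m(A_n) -> m(A).
Here A = [0, 8.59], so m(A) = 8.59
Step 1: a_1 = 8.59*(1 - 1/2) = 4.295, m(A_1) = 4.295
Step 2: a_2 = 8.59*(1 - 1/3) = 5.7267, m(A_2) = 5.7267
Step 3: a_3 = 8.59*(1 - 1/4) = 6.4425, m(A_3) = 6.4425
Step 4: a_4 = 8.59*(1 - 1/5) = 6.872, m(A_4) = 6.872
Step 5: a_5 = 8.59*(1 - 1/6) = 7.1583, m(A_5) = 7.1583
Limit: m(A_n) -> m([0,8.59]) = 8.59


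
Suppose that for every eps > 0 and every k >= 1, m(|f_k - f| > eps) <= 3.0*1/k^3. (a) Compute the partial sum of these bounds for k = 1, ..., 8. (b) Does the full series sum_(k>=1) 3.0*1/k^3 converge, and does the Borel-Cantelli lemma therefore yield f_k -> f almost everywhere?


Step 1: List the terms 3.0*1/k^3 for k = 1 to 8:
  k=1: 3
  k=2: 0.375
  k=3: 0.111111
  k=4: 0.046875
  k=5: 0.024
  k=6: 0.013889
  k=7: 0.008746
  k=8: 0.005859
Step 2: Partial sum = 3 + 0.375 + 0.111111 + 0.046875 + 0.024 + 0.013889 + 0.008746 + 0.005859
     = 3.585481
Step 3: The full series sum_(k>=1) 3.0*1/k^3 converges (p-series with p = 3 > 1; a constant multiple of a convergent series converges).
Step 4: Fix eps > 0. Since sum_k m(|f_k - f| > eps) < infinity, the Borel-Cantelli lemma gives
        m(limsup_k {|f_k - f| > eps}) = 0, i.e. for a.e. x, |f_k(x) - f(x)| <= eps for all large k.
        Applying this with eps = 1/j for j = 1, 2, ... and intersecting the countably many full-measure sets,
        for a.e. x we get limsup_k |f_k(x) - f(x)| <= 1/j for every j, hence f_k -> f almost everywhere.
Conclusion: series converges; Borel-Cantelli yields f_k -> f a.e.


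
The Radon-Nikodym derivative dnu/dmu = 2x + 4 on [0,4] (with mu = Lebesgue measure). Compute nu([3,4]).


nu(A) = integral_A (dnu/dmu) dmu = integral_3^4 (2x + 4) dx
Step 1: Antiderivative F(x) = (2/2)x^2 + 4x
Step 2: F(4) = (2/2)*4^2 + 4*4 = 16 + 16 = 32
Step 3: F(3) = (2/2)*3^2 + 4*3 = 9 + 12 = 21
Step 4: nu([3,4]) = F(4) - F(3) = 32 - 21 = 11


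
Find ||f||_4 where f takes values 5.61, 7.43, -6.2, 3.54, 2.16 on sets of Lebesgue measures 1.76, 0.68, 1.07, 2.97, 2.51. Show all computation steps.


Step 1: Compute |f_i|^4 for each value:
  |5.61|^4 = 990.493078
  |7.43|^4 = 3047.580984
  |-6.2|^4 = 1477.6336
  |3.54|^4 = 157.040999
  |2.16|^4 = 21.767823
Step 2: Multiply by measures and sum:
  990.493078 * 1.76 = 1743.267818
  3047.580984 * 0.68 = 2072.355069
  1477.6336 * 1.07 = 1581.067952
  157.040999 * 2.97 = 466.411766
  21.767823 * 2.51 = 54.637237
Sum = 1743.267818 + 2072.355069 + 1581.067952 + 466.411766 + 54.637237 = 5917.739841
Step 3: Take the p-th root:
||f||_4 = (5917.739841)^(1/4) = 8.770795


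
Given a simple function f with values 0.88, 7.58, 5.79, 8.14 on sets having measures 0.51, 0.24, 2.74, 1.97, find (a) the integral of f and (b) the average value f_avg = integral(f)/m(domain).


Step 1: Integral = sum(value_i * measure_i)
= 0.88*0.51 + 7.58*0.24 + 5.79*2.74 + 8.14*1.97
= 0.4488 + 1.8192 + 15.8646 + 16.0358
= 34.1684
Step 2: Total measure of domain = 0.51 + 0.24 + 2.74 + 1.97 = 5.46
Step 3: Average value = 34.1684 / 5.46 = 6.257949


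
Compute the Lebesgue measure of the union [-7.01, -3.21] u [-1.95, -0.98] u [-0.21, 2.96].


For pairwise disjoint intervals, m(union) = sum of lengths.
= (-3.21 - -7.01) + (-0.98 - -1.95) + (2.96 - -0.21)
= 3.8 + 0.97 + 3.17
= 7.94


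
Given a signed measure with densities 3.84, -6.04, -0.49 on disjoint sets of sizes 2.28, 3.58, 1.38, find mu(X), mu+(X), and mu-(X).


Step 1: Compute signed measure on each set:
  Set 1: 3.84 * 2.28 = 8.7552
  Set 2: -6.04 * 3.58 = -21.6232
  Set 3: -0.49 * 1.38 = -0.6762
Step 2: Total signed measure = (8.7552) + (-21.6232) + (-0.6762)
     = -13.5442
Step 3: Positive part mu+(X) = sum of positive contributions = 8.7552
Step 4: Negative part mu-(X) = |sum of negative contributions| = 22.2994


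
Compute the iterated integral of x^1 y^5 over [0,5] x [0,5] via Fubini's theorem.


By Fubini's theorem, the double integral factors as a product of single integrals:
Step 1: integral_0^5 x^1 dx = [x^2/2] from 0 to 5
     = 5^2/2 = 12.5
Step 2: integral_0^5 y^5 dy = [y^6/6] from 0 to 5
     = 5^6/6 = 2604.166667
Step 3: Double integral = 12.5 * 2604.166667 = 32552.083333


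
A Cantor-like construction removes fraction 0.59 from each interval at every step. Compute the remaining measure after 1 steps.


Step 1: At each step, fraction remaining = 1 - 0.59 = 0.41
Step 2: After 1 steps, measure = (0.41)^1
Step 3: Computing the power step by step:
  After step 1: 0.41
Result = 0.41


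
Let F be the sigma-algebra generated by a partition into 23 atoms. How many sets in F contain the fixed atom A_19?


Each element of F is a union of some subset S of the 23 atoms.
The element contains A_19 iff A_19 is in S.
So we count subsets S of {A_1,...,A_23} with A_19 in S: choose freely among the other 22 atoms.
Count = 2^(23-1) = 2^22 = 4194304.


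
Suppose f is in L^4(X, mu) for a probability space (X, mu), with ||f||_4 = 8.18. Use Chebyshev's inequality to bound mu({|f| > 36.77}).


Chebyshev/Markov inequality: mu(|f| > eps) <= (||f||_p / eps)^p
Step 1: ||f||_4 / eps = 8.18 / 36.77 = 0.222464
Step 2: Raise to power p = 4:
  (0.222464)^4 = 0.002449
Step 3: Therefore mu(|f| > 36.77) <= 0.002449


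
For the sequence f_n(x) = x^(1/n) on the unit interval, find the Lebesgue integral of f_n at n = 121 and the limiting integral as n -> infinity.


At n = 121: f_121(x) = x^(1/121).
Step 1: integral(x^(1/121), 0, 1) = [x^(1/121+1) / (1/121+1)] from 0 to 1
     = 1 / (1/121 + 1) = 1 / ((121+1)/121) = 121/(121+1)
     = 121/122 = 0.991803
Step 2: As n -> infinity, f_n(x) = x^(1/n) -> 1 for x in (0,1], and f_n is increasing in n.
By MCT, lim_n integral(f_n) = integral(lim_n f_n) = integral(1, 0, 1) = 1.
Step 3: Verify convergence: 121/122 = 0.991803 -> 1


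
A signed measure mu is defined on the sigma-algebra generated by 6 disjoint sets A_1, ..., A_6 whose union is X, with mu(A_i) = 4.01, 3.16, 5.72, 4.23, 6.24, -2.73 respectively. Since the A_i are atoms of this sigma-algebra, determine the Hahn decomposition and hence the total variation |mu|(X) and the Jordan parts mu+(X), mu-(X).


Step 1: Every measurable set is a union of atoms (the cells / points), so a Hahn decomposition is
  obtained by grouping atoms by sign: P = union of atoms with mu > 0, N = union of the remaining atoms.
  Atoms in P (indices): 1, 2, 3, 4, 5;  atoms in N (indices): 6
  Positive values: 4.01, 3.16, 5.72, 4.23, 6.24
  Negative values: -2.73
Step 2: mu+(X) = mu(P) = sum of positive atom values = 23.36
Step 3: mu-(X) = -mu(N) = sum of |negative atom values| = 2.73
Step 4: |mu|(X) = mu+(X) + mu-(X) = 23.36 + 2.73 = 26.09


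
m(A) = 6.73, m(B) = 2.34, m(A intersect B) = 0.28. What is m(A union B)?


By inclusion-exclusion: m(A u B) = m(A) + m(B) - m(A n B)
= 6.73 + 2.34 - 0.28
= 8.79


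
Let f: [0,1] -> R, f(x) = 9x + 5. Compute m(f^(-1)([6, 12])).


f^(-1)([6, 12]) = {x : 6 <= 9x + 5 <= 12}
Solving: (6 - 5)/9 <= x <= (12 - 5)/9
= [0.111111, 0.777778]
Intersecting with [0,1]: [0.111111, 0.777778]
Measure = 0.777778 - 0.111111 = 0.666667


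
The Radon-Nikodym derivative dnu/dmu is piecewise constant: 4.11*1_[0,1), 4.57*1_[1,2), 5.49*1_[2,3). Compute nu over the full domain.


Integrate each piece of the Radon-Nikodym derivative:
Step 1: integral_0^1 4.11 dx = 4.11*(1-0) = 4.11*1 = 4.11
Step 2: integral_1^2 4.57 dx = 4.57*(2-1) = 4.57*1 = 4.57
Step 3: integral_2^3 5.49 dx = 5.49*(3-2) = 5.49*1 = 5.49
Total: 4.11 + 4.57 + 5.49 = 14.17


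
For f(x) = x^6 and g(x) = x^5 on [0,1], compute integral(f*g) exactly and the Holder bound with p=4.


Step 1: Exact integral of f*g = integral(x^11, 0, 1) = 1/12
     = 0.083333
Step 2: Holder bound with p=4, q=1.333333:
  ||f||_p = (integral x^24 dx)^(1/4) = (1/25)^(1/4) = 0.447214
  ||g||_q = (integral x^6.666667 dx)^(1/1.333333) = (1/7.666667)^(1/1.333333) = 0.217043
Step 3: Holder bound = ||f||_p * ||g||_q = 0.447214 * 0.217043 = 0.097064
Verification: 0.083333 <= 0.097064 (Holder holds)


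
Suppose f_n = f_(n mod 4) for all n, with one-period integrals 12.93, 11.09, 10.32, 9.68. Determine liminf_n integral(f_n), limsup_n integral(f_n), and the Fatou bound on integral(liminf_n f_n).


The sequence (integral(f_n)) is periodic with period 4, repeating the values 12.93, 11.09, 10.32, 9.68 indefinitely.
Step 1: For a periodic sequence, every tail (a_m, a_(m+1), ...) contains all 4 period values infinitely often.
Step 2: Hence inf of every tail = min of the period values = min(12.93, 11.09, 10.32, 9.68) = 9.68.
        liminf_n integral(f_n) = sup over m of (inf of tail from m) = 9.68.
Step 3: Similarly sup of every tail = max of the period values = 12.93.
        limsup_n integral(f_n) = 12.93.
Step 4: Fatou's lemma: integral(liminf_n f_n) <= liminf_n integral(f_n) = 9.68.
        So the integral of the pointwise liminf is at most 9.68.


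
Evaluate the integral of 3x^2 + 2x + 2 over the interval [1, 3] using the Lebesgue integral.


The Lebesgue integral of a Riemann-integrable function agrees with the Riemann integral.
Antiderivative F(x) = (3/3)x^3 + (2/2)x^2 + 2x
F(3) = (3/3)*3^3 + (2/2)*3^2 + 2*3
     = (3/3)*27 + (2/2)*9 + 2*3
     = 27 + 9 + 6
     = 42
F(1) = 4
Integral = F(3) - F(1) = 42 - 4 = 38


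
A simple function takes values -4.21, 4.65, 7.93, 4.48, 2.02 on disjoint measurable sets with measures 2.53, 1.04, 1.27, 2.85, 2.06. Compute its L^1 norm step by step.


Step 1: Compute |f_i|^1 for each value:
  |-4.21|^1 = 4.21
  |4.65|^1 = 4.65
  |7.93|^1 = 7.93
  |4.48|^1 = 4.48
  |2.02|^1 = 2.02
Step 2: Multiply by measures and sum:
  4.21 * 2.53 = 10.6513
  4.65 * 1.04 = 4.836
  7.93 * 1.27 = 10.0711
  4.48 * 2.85 = 12.768
  2.02 * 2.06 = 4.1612
Sum = 10.6513 + 4.836 + 10.0711 + 12.768 + 4.1612 = 42.4876
Step 3: Take the p-th root:
||f||_1 = (42.4876)^(1/1) = 42.4876


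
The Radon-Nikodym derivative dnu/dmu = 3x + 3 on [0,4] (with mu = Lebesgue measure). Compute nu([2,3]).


nu(A) = integral_A (dnu/dmu) dmu = integral_2^3 (3x + 3) dx
Step 1: Antiderivative F(x) = (3/2)x^2 + 3x
Step 2: F(3) = (3/2)*3^2 + 3*3 = 13.5 + 9 = 22.5
Step 3: F(2) = (3/2)*2^2 + 3*2 = 6 + 6 = 12
Step 4: nu([2,3]) = F(3) - F(2) = 22.5 - 12 = 10.5


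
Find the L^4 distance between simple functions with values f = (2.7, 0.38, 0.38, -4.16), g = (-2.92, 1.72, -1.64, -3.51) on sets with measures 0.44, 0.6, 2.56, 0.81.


Step 1: Compute differences f_i - g_i:
  2.7 - -2.92 = 5.62
  0.38 - 1.72 = -1.34
  0.38 - -1.64 = 2.02
  -4.16 - -3.51 = -0.65
Step 2: Compute |diff|^4 * measure for each set:
  |5.62|^4 * 0.44 = 997.574323 * 0.44 = 438.932702
  |-1.34|^4 * 0.6 = 3.224179 * 0.6 = 1.934508
  |2.02|^4 * 2.56 = 16.649664 * 2.56 = 42.62314
  |-0.65|^4 * 0.81 = 0.178506 * 0.81 = 0.14459
Step 3: Sum = 483.63494
Step 4: ||f-g||_4 = (483.63494)^(1/4) = 4.689531


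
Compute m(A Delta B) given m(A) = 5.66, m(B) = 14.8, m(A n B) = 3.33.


m(A Delta B) = m(A) + m(B) - 2*m(A n B)
= 5.66 + 14.8 - 2*3.33
= 5.66 + 14.8 - 6.66
= 13.8


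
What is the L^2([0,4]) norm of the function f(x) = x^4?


Step 1: ||f||_2 = (integral_0^4 |x^4|^2 dx)^(1/2)
     = (integral_0^4 x^8 dx)^(1/2)
Step 2: integral_0^4 x^8 dx = [x^9/(9)] from 0 to 4 = 4^9/9
     = 262144/9 = 29127.111111
Step 3: ||f||_2 = (29127.111111)^(1/2) = 170.666667


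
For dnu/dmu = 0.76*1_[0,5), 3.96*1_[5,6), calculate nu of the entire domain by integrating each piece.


Integrate each piece of the Radon-Nikodym derivative:
Step 1: integral_0^5 0.76 dx = 0.76*(5-0) = 0.76*5 = 3.8
Step 2: integral_5^6 3.96 dx = 3.96*(6-5) = 3.96*1 = 3.96
Total: 3.8 + 3.96 = 7.76


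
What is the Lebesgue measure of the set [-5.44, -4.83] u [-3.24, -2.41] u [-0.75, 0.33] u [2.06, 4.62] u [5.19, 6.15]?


For pairwise disjoint intervals, m(union) = sum of lengths.
= (-4.83 - -5.44) + (-2.41 - -3.24) + (0.33 - -0.75) + (4.62 - 2.06) + (6.15 - 5.19)
= 0.61 + 0.83 + 1.08 + 2.56 + 0.96
= 6.04


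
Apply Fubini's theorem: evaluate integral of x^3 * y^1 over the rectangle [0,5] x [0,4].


By Fubini's theorem, the double integral factors as a product of single integrals:
Step 1: integral_0^5 x^3 dx = [x^4/4] from 0 to 5
     = 5^4/4 = 156.25
Step 2: integral_0^4 y^1 dy = [y^2/2] from 0 to 4
     = 4^2/2 = 8
Step 3: Double integral = 156.25 * 8 = 1250


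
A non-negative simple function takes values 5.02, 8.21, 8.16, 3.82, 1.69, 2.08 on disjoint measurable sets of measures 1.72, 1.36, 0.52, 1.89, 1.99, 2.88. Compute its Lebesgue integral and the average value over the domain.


Step 1: Integral = sum(value_i * measure_i)
= 5.02*1.72 + 8.21*1.36 + 8.16*0.52 + 3.82*1.89 + 1.69*1.99 + 2.08*2.88
= 8.6344 + 11.1656 + 4.2432 + 7.2198 + 3.3631 + 5.9904
= 40.6165
Step 2: Total measure of domain = 1.72 + 1.36 + 0.52 + 1.89 + 1.99 + 2.88 = 10.36
Step 3: Average value = 40.6165 / 10.36 = 3.920512


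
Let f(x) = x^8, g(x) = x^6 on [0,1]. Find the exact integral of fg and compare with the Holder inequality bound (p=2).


Step 1: Exact integral of f*g = integral(x^14, 0, 1) = 1/15
     = 0.066667
Step 2: Holder bound with p=2, q=2:
  ||f||_p = (integral x^16 dx)^(1/2) = (1/17)^(1/2) = 0.242536
  ||g||_q = (integral x^12 dx)^(1/2) = (1/13)^(1/2) = 0.27735
Step 3: Holder bound = ||f||_p * ||g||_q = 0.242536 * 0.27735 = 0.067267
Verification: 0.066667 <= 0.067267 (Holder holds)


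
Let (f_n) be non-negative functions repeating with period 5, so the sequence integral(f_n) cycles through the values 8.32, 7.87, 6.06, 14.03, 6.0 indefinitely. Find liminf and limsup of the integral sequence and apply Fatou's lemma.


The sequence (integral(f_n)) is periodic with period 5, repeating the values 8.32, 7.87, 6.06, 14.03, 6.0 indefinitely.
Step 1: For a periodic sequence, every tail (a_m, a_(m+1), ...) contains all 5 period values infinitely often.
Step 2: Hence inf of every tail = min of the period values = min(8.32, 7.87, 6.06, 14.03, 6.0) = 6.
        liminf_n integral(f_n) = sup over m of (inf of tail from m) = 6.
Step 3: Similarly sup of every tail = max of the period values = 14.03.
        limsup_n integral(f_n) = 14.03.
Step 4: Fatou's lemma: integral(liminf_n f_n) <= liminf_n integral(f_n) = 6.
        So the integral of the pointwise liminf is at most 6.


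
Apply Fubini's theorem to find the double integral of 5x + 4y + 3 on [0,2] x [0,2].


By Fubini, integrate in x first, then y.
Step 1: Fix y, integrate over x in [0,2]:
  integral(5x + 4y + 3, x=0..2)
  = 5*(2^2 - 0^2)/2 + (4y + 3)*(2 - 0)
  = 10 + (4y + 3)*2
  = 10 + 8y + 6
  = 16 + 8y
Step 2: Integrate over y in [0,2]:
  integral(16 + 8y, y=0..2)
  = 16*2 + 8*(2^2 - 0^2)/2
  = 32 + 16
  = 48


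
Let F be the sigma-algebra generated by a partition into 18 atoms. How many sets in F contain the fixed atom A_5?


Each element of F is a union of some subset S of the 18 atoms.
The element contains A_5 iff A_5 is in S.
So we count subsets S of {A_1,...,A_18} with A_5 in S: choose freely among the other 17 atoms.
Count = 2^(18-1) = 2^17 = 131072.


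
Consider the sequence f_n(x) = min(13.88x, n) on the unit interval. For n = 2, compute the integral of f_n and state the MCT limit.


f(x) = 13.88x on [0,1]; f_n(x) = min(13.88x, n). At n = 2:
Step 1: f(x) reaches 2 at x = 2/13.88 = 0.144092
Step 2: integral(f_2) = integral(13.88x, 0, 0.144092) + integral(2, 0.144092, 1)
       = 13.88*0.144092^2/2 + 2*(1 - 0.144092)
       = 0.144092 + 1.711816
       = 1.855908
Step 3: As n -> infinity, f_n increases to f, so by MCT integral(f_n) -> integral(f) = 13.88/2 = 6.94.
Convergence: integral(f_2) = 1.855908 -> 6.94 as n -> infinity


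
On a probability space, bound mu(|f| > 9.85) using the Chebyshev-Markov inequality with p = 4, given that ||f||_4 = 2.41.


Chebyshev/Markov inequality: mu(|f| > eps) <= (||f||_p / eps)^p
Step 1: ||f||_4 / eps = 2.41 / 9.85 = 0.24467
Step 2: Raise to power p = 4:
  (0.24467)^4 = 0.003584
Step 3: Therefore mu(|f| > 9.85) <= 0.003584


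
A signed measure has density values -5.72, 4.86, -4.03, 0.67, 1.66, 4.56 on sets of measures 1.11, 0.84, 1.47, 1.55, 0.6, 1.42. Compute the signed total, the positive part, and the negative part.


Step 1: Compute signed measure on each set:
  Set 1: -5.72 * 1.11 = -6.3492
  Set 2: 4.86 * 0.84 = 4.0824
  Set 3: -4.03 * 1.47 = -5.9241
  Set 4: 0.67 * 1.55 = 1.0385
  Set 5: 1.66 * 0.6 = 0.996
  Set 6: 4.56 * 1.42 = 6.4752
Step 2: Total signed measure = (-6.3492) + (4.0824) + (-5.9241) + (1.0385) + (0.996) + (6.4752)
     = 0.3188
Step 3: Positive part mu+(X) = sum of positive contributions = 12.5921
Step 4: Negative part mu-(X) = |sum of negative contributions| = 12.2733


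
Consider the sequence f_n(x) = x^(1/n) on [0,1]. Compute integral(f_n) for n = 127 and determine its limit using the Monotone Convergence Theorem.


At n = 127: f_127(x) = x^(1/127).
Step 1: integral(x^(1/127), 0, 1) = [x^(1/127+1) / (1/127+1)] from 0 to 1
     = 1 / (1/127 + 1) = 1 / ((127+1)/127) = 127/(127+1)
     = 127/128 = 0.992188
Step 2: As n -> infinity, f_n(x) = x^(1/n) -> 1 for x in (0,1], and f_n is increasing in n.
By MCT, lim_n integral(f_n) = integral(lim_n f_n) = integral(1, 0, 1) = 1.
Step 3: Verify convergence: 127/128 = 0.992188 -> 1


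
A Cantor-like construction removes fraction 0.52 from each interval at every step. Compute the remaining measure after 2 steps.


Step 1: At each step, fraction remaining = 1 - 0.52 = 0.48
Step 2: After 2 steps, measure = (0.48)^2
Step 3: Computing the power step by step:
  After step 1: 0.48
  After step 2: 0.2304
Result = 0.2304


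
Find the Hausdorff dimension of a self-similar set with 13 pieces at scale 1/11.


For a self-similar set with N copies scaled by 1/r:
dim_H = log(N)/log(r) = log(13)/log(11)
= 2.564949/2.397895
= 1.069667


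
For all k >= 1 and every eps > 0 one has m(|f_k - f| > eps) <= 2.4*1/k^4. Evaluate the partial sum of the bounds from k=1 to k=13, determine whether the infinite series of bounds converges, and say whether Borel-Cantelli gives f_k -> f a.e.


Step 1: List the terms 2.4*1/k^4 for k = 1 to 13:
  k=1: 2.4
  k=2: 0.15
  k=3: 0.02963
  k=4: 0.009375
  k=5: 0.00384
  k=6: 0.001852
  k=7: 9.995835e-04
  k=8: 5.859375e-04
  k=9: 3.657979e-04
  k=10: 2.400000e-04
  k=11: 1.639232e-04
  k=12: 1.157407e-04
  k=13: 8.403067e-05
Step 2: Partial sum = 2.4 + 0.15 + 0.02963 + 0.009375 + 0.00384 + 0.001852 + 9.995835e-04 + 5.859375e-04 + 3.657979e-04 + 2.400000e-04 + 1.639232e-04 + 1.157407e-04 + 8.403067e-05
     = 2.597251
Step 3: The full series sum_(k>=1) 2.4*1/k^4 converges (p-series with p = 4 > 1; a constant multiple of a convergent series converges).
Step 4: Fix eps > 0. Since sum_k m(|f_k - f| > eps) < infinity, the Borel-Cantelli lemma gives
        m(limsup_k {|f_k - f| > eps}) = 0, i.e. for a.e. x, |f_k(x) - f(x)| <= eps for all large k.
        Applying this with eps = 1/j for j = 1, 2, ... and intersecting the countably many full-measure sets,
        for a.e. x we get limsup_k |f_k(x) - f(x)| <= 1/j for every j, hence f_k -> f almost everywhere.
Conclusion: series converges; Borel-Cantelli yields f_k -> f a.e.


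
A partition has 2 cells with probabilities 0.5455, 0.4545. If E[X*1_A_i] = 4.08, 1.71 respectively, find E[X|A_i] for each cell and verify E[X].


For each cell A_i: E[X|A_i] = E[X*1_A_i] / P(A_i)
Step 1: E[X|A_1] = 4.08 / 0.5455 = 7.479377
Step 2: E[X|A_2] = 1.71 / 0.4545 = 3.762376
Verification: E[X] = sum E[X*1_A_i] = 4.08 + 1.71 = 5.79


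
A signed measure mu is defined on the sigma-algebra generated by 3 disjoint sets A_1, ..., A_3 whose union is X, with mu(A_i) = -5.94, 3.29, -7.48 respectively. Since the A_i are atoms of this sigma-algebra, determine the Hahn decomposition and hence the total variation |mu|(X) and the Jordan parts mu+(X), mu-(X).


Step 1: Every measurable set is a union of atoms (the cells / points), so a Hahn decomposition is
  obtained by grouping atoms by sign: P = union of atoms with mu > 0, N = union of the remaining atoms.
  Atoms in P (indices): 2;  atoms in N (indices): 1, 3
  Positive values: 3.29
  Negative values: -5.94, -7.48
Step 2: mu+(X) = mu(P) = sum of positive atom values = 3.29
Step 3: mu-(X) = -mu(N) = sum of |negative atom values| = 13.42
Step 4: |mu|(X) = mu+(X) + mu-(X) = 3.29 + 13.42 = 16.71


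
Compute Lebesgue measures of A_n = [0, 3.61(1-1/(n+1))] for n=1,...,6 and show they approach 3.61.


By continuity of measure from below: if A_n increases to A, then m(A_n) -> m(A).
Here A = [0, 3.61], so m(A) = 3.61
Step 1: a_1 = 3.61*(1 - 1/2) = 1.805, m(A_1) = 1.805
Step 2: a_2 = 3.61*(1 - 1/3) = 2.4067, m(A_2) = 2.4067
Step 3: a_3 = 3.61*(1 - 1/4) = 2.7075, m(A_3) = 2.7075
Step 4: a_4 = 3.61*(1 - 1/5) = 2.888, m(A_4) = 2.888
Step 5: a_5 = 3.61*(1 - 1/6) = 3.0083, m(A_5) = 3.0083
Step 6: a_6 = 3.61*(1 - 1/7) = 3.0943, m(A_6) = 3.0943
Limit: m(A_n) -> m([0,3.61]) = 3.61


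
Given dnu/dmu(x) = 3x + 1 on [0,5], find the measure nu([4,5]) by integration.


nu(A) = integral_A (dnu/dmu) dmu = integral_4^5 (3x + 1) dx
Step 1: Antiderivative F(x) = (3/2)x^2 + 1x
Step 2: F(5) = (3/2)*5^2 + 1*5 = 37.5 + 5 = 42.5
Step 3: F(4) = (3/2)*4^2 + 1*4 = 24 + 4 = 28
Step 4: nu([4,5]) = F(5) - F(4) = 42.5 - 28 = 14.5


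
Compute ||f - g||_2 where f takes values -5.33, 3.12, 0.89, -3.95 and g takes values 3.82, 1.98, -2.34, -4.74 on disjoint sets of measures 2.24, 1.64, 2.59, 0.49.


Step 1: Compute differences f_i - g_i:
  -5.33 - 3.82 = -9.15
  3.12 - 1.98 = 1.14
  0.89 - -2.34 = 3.23
  -3.95 - -4.74 = 0.79
Step 2: Compute |diff|^2 * measure for each set:
  |-9.15|^2 * 2.24 = 83.7225 * 2.24 = 187.5384
  |1.14|^2 * 1.64 = 1.2996 * 1.64 = 2.131344
  |3.23|^2 * 2.59 = 10.4329 * 2.59 = 27.021211
  |0.79|^2 * 0.49 = 0.6241 * 0.49 = 0.305809
Step 3: Sum = 216.996764
Step 4: ||f-g||_2 = (216.996764)^(1/2) = 14.73081


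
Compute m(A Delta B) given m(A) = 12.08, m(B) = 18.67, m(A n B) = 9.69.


m(A Delta B) = m(A) + m(B) - 2*m(A n B)
= 12.08 + 18.67 - 2*9.69
= 12.08 + 18.67 - 19.38
= 11.37


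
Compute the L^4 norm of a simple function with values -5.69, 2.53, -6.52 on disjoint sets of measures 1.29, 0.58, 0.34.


Step 1: Compute |f_i|^4 for each value:
  |-5.69|^4 = 1048.211851
  |2.53|^4 = 40.971521
  |-6.52|^4 = 1807.134108
Step 2: Multiply by measures and sum:
  1048.211851 * 1.29 = 1352.193288
  40.971521 * 0.58 = 23.763482
  1807.134108 * 0.34 = 614.425597
Sum = 1352.193288 + 23.763482 + 614.425597 = 1990.382367
Step 3: Take the p-th root:
||f||_4 = (1990.382367)^(1/4) = 6.679349


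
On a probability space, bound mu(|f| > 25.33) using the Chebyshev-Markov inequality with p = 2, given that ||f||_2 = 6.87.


Chebyshev/Markov inequality: mu(|f| > eps) <= (||f||_p / eps)^p
Step 1: ||f||_2 / eps = 6.87 / 25.33 = 0.27122
Step 2: Raise to power p = 2:
  (0.27122)^2 = 0.07356
Step 3: Therefore mu(|f| > 25.33) <= 0.07356


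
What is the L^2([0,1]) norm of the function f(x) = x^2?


Step 1: ||f||_2 = (integral_0^1 |x^2|^2 dx)^(1/2)
     = (integral_0^1 x^4 dx)^(1/2)
Step 2: integral_0^1 x^4 dx = [x^5/(5)] from 0 to 1 = 1^5/5
     = 1/5 = 0.2
Step 3: ||f||_2 = (0.2)^(1/2) = 0.447214


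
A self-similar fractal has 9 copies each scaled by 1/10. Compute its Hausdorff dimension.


For a self-similar set with N copies scaled by 1/r:
dim_H = log(N)/log(r) = log(9)/log(10)
= 2.197225/2.302585
= 0.954243


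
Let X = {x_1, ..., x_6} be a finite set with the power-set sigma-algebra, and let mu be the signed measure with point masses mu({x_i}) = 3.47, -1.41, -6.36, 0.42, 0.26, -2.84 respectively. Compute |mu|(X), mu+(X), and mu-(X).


Step 1: Every measurable set is a union of atoms (the cells / points), so a Hahn decomposition is
  obtained by grouping atoms by sign: P = union of atoms with mu > 0, N = union of the remaining atoms.
  Atoms in P (indices): 1, 4, 5;  atoms in N (indices): 2, 3, 6
  Positive values: 3.47, 0.42, 0.26
  Negative values: -1.41, -6.36, -2.84
Step 2: mu+(X) = mu(P) = sum of positive atom values = 4.15
Step 3: mu-(X) = -mu(N) = sum of |negative atom values| = 10.61
Step 4: |mu|(X) = mu+(X) + mu-(X) = 4.15 + 10.61 = 14.76


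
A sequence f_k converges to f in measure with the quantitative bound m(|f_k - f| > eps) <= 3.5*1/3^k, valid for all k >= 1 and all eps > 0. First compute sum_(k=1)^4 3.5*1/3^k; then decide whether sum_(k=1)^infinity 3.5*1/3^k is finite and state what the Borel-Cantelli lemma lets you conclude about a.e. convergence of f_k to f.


Step 1: List the terms 3.5*1/3^k for k = 1 to 4:
  k=1: 1.166667
  k=2: 0.388889
  k=3: 0.12963
  k=4: 0.04321
Step 2: Partial sum = 1.166667 + 0.388889 + 0.12963 + 0.04321
     = 1.728395
Step 3: The full series sum_(k>=1) 3.5*1/3^k converges (geometric series with ratio 1/3 < 1; a constant multiple of a convergent series converges).
Step 4: Fix eps > 0. Since sum_k m(|f_k - f| > eps) < infinity, the Borel-Cantelli lemma gives
        m(limsup_k {|f_k - f| > eps}) = 0, i.e. for a.e. x, |f_k(x) - f(x)| <= eps for all large k.
        Applying this with eps = 1/j for j = 1, 2, ... and intersecting the countably many full-measure sets,
        for a.e. x we get limsup_k |f_k(x) - f(x)| <= 1/j for every j, hence f_k -> f almost everywhere.
Conclusion: series converges; Borel-Cantelli yields f_k -> f a.e.


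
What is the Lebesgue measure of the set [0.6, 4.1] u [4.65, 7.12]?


For pairwise disjoint intervals, m(union) = sum of lengths.
= (4.1 - 0.6) + (7.12 - 4.65)
= 3.5 + 2.47
= 5.97


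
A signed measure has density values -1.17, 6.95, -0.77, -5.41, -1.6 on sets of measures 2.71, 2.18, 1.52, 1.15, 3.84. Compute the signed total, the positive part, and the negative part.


Step 1: Compute signed measure on each set:
  Set 1: -1.17 * 2.71 = -3.1707
  Set 2: 6.95 * 2.18 = 15.151
  Set 3: -0.77 * 1.52 = -1.1704
  Set 4: -5.41 * 1.15 = -6.2215
  Set 5: -1.6 * 3.84 = -6.144
Step 2: Total signed measure = (-3.1707) + (15.151) + (-1.1704) + (-6.2215) + (-6.144)
     = -1.5556
Step 3: Positive part mu+(X) = sum of positive contributions = 15.151
Step 4: Negative part mu-(X) = |sum of negative contributions| = 16.7066


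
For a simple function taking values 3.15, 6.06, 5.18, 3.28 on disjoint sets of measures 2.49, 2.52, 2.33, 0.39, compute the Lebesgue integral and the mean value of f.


Step 1: Integral = sum(value_i * measure_i)
= 3.15*2.49 + 6.06*2.52 + 5.18*2.33 + 3.28*0.39
= 7.8435 + 15.2712 + 12.0694 + 1.2792
= 36.4633
Step 2: Total measure of domain = 2.49 + 2.52 + 2.33 + 0.39 = 7.73
Step 3: Average value = 36.4633 / 7.73 = 4.717115


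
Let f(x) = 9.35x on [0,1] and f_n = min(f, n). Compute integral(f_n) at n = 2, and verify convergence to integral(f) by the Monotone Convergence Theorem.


f(x) = 9.35x on [0,1]; f_n(x) = min(9.35x, n). At n = 2:
Step 1: f(x) reaches 2 at x = 2/9.35 = 0.213904
Step 2: integral(f_2) = integral(9.35x, 0, 0.213904) + integral(2, 0.213904, 1)
       = 9.35*0.213904^2/2 + 2*(1 - 0.213904)
       = 0.213904 + 1.572193
       = 1.786096
Step 3: As n -> infinity, f_n increases to f, so by MCT integral(f_n) -> integral(f) = 9.35/2 = 4.675.
Convergence: integral(f_2) = 1.786096 -> 4.675 as n -> infinity


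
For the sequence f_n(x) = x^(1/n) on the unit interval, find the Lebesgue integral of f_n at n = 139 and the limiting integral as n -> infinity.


At n = 139: f_139(x) = x^(1/139).
Step 1: integral(x^(1/139), 0, 1) = [x^(1/139+1) / (1/139+1)] from 0 to 1
     = 1 / (1/139 + 1) = 1 / ((139+1)/139) = 139/(139+1)
     = 139/140 = 0.992857
Step 2: As n -> infinity, f_n(x) = x^(1/n) -> 1 for x in (0,1], and f_n is increasing in n.
By MCT, lim_n integral(f_n) = integral(lim_n f_n) = integral(1, 0, 1) = 1.
Step 3: Verify convergence: 139/140 = 0.992857 -> 1


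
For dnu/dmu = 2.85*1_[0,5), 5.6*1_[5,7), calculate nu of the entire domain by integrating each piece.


Integrate each piece of the Radon-Nikodym derivative:
Step 1: integral_0^5 2.85 dx = 2.85*(5-0) = 2.85*5 = 14.25
Step 2: integral_5^7 5.6 dx = 5.6*(7-5) = 5.6*2 = 11.2
Total: 14.25 + 11.2 = 25.45


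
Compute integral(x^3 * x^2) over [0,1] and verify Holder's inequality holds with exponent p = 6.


Step 1: Exact integral of f*g = integral(x^5, 0, 1) = 1/6
     = 0.166667
Step 2: Holder bound with p=6, q=1.2:
  ||f||_p = (integral x^18 dx)^(1/6) = (1/19)^(1/6) = 0.612173
  ||g||_q = (integral x^2.4 dx)^(1/1.2) = (1/3.4)^(1/1.2) = 0.360662
Step 3: Holder bound = ||f||_p * ||g||_q = 0.612173 * 0.360662 = 0.220788
Verification: 0.166667 <= 0.220788 (Holder holds)
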